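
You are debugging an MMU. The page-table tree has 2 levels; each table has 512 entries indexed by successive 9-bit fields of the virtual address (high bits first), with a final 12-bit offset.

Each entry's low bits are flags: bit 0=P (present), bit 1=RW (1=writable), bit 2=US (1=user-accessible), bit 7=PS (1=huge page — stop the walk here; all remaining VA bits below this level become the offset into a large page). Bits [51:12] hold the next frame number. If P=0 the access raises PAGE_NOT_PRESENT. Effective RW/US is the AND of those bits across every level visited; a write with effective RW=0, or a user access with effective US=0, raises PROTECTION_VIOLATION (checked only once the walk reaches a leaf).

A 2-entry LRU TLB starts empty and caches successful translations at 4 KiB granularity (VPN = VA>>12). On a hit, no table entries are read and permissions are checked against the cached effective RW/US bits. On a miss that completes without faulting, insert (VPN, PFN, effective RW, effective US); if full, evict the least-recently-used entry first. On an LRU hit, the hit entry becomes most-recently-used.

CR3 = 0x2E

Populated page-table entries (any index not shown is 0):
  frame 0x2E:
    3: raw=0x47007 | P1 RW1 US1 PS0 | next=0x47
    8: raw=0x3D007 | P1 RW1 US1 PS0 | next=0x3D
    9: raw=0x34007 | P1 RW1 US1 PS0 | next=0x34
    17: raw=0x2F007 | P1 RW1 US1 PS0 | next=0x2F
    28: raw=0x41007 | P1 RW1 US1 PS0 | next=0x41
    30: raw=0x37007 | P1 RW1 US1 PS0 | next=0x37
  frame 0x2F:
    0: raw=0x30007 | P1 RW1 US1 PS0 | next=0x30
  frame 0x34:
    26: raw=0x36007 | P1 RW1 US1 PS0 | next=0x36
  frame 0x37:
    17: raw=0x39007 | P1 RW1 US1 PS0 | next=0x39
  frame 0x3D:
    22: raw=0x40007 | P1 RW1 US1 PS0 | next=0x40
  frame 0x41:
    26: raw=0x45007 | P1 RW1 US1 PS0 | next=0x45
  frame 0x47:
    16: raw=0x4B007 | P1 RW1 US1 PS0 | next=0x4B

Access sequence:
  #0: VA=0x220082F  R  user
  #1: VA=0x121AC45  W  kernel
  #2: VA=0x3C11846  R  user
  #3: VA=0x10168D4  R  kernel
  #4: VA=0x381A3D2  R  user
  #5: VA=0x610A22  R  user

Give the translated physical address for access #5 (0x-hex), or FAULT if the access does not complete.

Walk each access:
#0 VA=0x220082F (r,user):
  lvl0: tbl 0x2E, slot 17 ⇒ 0x2F007 (P1/RW1/US1/PS0)
  lvl1: tbl 0x2F, slot 0 ⇒ 0x30007 (P1/RW1/US1/PS0)
  ⇒ phys 0x3082F  [2 reads]
#1 VA=0x121AC45 (w,kernel):
  lvl0: tbl 0x2E, slot 9 ⇒ 0x34007 (P1/RW1/US1/PS0)
  lvl1: tbl 0x34, slot 26 ⇒ 0x36007 (P1/RW1/US1/PS0)
  ⇒ phys 0x36C45  [2 reads]
#2 VA=0x3C11846 (r,user):
  lvl0: tbl 0x2E, slot 30 ⇒ 0x37007 (P1/RW1/US1/PS0)
  lvl1: tbl 0x37, slot 17 ⇒ 0x39007 (P1/RW1/US1/PS0)
  ⇒ phys 0x39846  [2 reads]
#3 VA=0x10168D4 (r,kernel):
  lvl0: tbl 0x2E, slot 8 ⇒ 0x3D007 (P1/RW1/US1/PS0)
  lvl1: tbl 0x3D, slot 22 ⇒ 0x40007 (P1/RW1/US1/PS0)
  ⇒ phys 0x408D4  [2 reads]
#4 VA=0x381A3D2 (r,user):
  lvl0: tbl 0x2E, slot 28 ⇒ 0x41007 (P1/RW1/US1/PS0)
  lvl1: tbl 0x41, slot 26 ⇒ 0x45007 (P1/RW1/US1/PS0)
  ⇒ phys 0x453D2  [2 reads]
#5 VA=0x610A22 (r,user):
  lvl0: tbl 0x2E, slot 3 ⇒ 0x47007 (P1/RW1/US1/PS0)
  lvl1: tbl 0x47, slot 16 ⇒ 0x4B007 (P1/RW1/US1/PS0)
  ⇒ phys 0x4BA22  [2 reads]

Access #5 PA: 0x4BA22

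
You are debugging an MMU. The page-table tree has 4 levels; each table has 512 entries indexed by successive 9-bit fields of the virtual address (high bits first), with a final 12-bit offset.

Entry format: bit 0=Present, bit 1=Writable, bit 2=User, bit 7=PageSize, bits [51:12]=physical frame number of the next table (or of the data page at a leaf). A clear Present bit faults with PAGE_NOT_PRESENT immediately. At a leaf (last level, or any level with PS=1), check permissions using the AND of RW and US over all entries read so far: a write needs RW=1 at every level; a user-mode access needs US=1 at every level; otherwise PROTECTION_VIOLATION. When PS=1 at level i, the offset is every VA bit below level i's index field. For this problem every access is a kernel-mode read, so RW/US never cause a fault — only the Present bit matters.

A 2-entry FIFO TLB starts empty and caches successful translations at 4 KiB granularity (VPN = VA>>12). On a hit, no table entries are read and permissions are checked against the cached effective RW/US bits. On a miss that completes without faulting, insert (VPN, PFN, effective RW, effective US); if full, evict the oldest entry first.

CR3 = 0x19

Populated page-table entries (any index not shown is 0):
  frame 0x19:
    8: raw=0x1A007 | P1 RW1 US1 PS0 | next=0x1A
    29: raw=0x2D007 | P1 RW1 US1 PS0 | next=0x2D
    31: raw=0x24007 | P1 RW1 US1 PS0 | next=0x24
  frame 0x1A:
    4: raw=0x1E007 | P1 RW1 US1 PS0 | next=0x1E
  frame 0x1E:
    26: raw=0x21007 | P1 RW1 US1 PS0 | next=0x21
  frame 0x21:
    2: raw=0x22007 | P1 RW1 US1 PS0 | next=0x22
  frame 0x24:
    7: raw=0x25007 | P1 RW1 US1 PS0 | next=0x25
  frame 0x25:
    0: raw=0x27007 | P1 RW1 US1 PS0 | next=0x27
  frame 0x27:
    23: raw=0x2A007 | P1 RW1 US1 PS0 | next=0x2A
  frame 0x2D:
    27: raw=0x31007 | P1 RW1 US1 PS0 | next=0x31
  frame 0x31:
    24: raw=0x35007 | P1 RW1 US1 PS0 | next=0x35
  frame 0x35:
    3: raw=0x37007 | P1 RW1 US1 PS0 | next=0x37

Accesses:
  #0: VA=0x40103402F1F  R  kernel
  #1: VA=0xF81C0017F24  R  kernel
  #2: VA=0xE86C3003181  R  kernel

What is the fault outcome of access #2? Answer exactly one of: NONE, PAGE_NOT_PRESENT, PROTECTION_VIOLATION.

Walk each access:
#0 VA=0x40103402F1F (r,kernel):
  [0] read 0x19 idx=8: raw=0x1A007 flags P=1 W=1 U=1 S=0
  [1] read 0x1A idx=4: raw=0x1E007 flags P=1 W=1 U=1 S=0
  [2] read 0x1E idx=26: raw=0x21007 flags P=1 W=1 U=1 S=0
  [3] read 0x21 idx=2: raw=0x22007 flags P=1 W=1 U=1 S=0
  ⇒ phys 0x22F1F  [4 reads]
#1 VA=0xF81C0017F24 (r,kernel):
  [0] read 0x19 idx=31: raw=0x24007 flags P=1 W=1 U=1 S=0
  [1] read 0x24 idx=7: raw=0x25007 flags P=1 W=1 U=1 S=0
  [2] read 0x25 idx=0: raw=0x27007 flags P=1 W=1 U=1 S=0
  [3] read 0x27 idx=23: raw=0x2A007 flags P=1 W=1 U=1 S=0
  ⇒ phys 0x2AF24  [4 reads]
#2 VA=0xE86C3003181 (r,kernel):
  [0] read 0x19 idx=29: raw=0x2D007 flags P=1 W=1 U=1 S=0
  [1] read 0x2D idx=27: raw=0x31007 flags P=1 W=1 U=1 S=0
  [2] read 0x31 idx=24: raw=0x35007 flags P=1 W=1 U=1 S=0
  [3] read 0x35 idx=3: raw=0x37007 flags P=1 W=1 U=1 S=0
  ⇒ phys 0x37181  [4 reads]

Access #2 fault: NONE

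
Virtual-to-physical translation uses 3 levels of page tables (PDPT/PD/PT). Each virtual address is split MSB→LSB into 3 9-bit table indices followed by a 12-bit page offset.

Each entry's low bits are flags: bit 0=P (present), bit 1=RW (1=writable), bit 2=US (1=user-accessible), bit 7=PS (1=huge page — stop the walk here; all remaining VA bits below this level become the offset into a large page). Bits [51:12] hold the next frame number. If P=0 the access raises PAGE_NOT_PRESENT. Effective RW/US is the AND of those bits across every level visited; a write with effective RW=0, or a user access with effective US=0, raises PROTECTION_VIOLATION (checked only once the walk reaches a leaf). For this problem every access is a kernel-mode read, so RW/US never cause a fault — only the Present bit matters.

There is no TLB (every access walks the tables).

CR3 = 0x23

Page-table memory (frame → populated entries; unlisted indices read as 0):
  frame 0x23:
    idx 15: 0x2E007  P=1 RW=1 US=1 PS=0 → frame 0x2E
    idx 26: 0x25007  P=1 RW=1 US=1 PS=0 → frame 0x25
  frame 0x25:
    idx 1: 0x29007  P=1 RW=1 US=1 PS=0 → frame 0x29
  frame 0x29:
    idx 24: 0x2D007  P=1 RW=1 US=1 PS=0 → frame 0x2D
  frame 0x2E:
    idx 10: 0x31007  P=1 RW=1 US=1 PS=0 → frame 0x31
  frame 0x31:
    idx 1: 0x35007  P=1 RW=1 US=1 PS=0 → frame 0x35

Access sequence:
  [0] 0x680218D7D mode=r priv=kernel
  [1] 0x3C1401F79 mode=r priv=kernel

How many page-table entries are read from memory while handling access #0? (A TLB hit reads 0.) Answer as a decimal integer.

Walk each access:
#0 VA=0x680218D7D (r,kernel):
  L0 @0x23[26] → 0x25007  P=1,RW=1,US=1,PS=0
  L1 @0x25[1] → 0x29007  P=1,RW=1,US=1,PS=0
  L2 @0x29[24] → 0x2D007  P=1,RW=1,US=1,PS=0
  ⇒ phys 0x2DD7D  [3 reads]
#1 VA=0x3C1401F79 (r,kernel):
  L0 @0x23[15] → 0x2E007  P=1,RW=1,US=1,PS=0
  L1 @0x2E[10] → 0x31007  P=1,RW=1,US=1,PS=0
  L2 @0x31[1] → 0x35007  P=1,RW=1,US=1,PS=0
  ⇒ phys 0x35F79  [3 reads]

Entries read for #0: 3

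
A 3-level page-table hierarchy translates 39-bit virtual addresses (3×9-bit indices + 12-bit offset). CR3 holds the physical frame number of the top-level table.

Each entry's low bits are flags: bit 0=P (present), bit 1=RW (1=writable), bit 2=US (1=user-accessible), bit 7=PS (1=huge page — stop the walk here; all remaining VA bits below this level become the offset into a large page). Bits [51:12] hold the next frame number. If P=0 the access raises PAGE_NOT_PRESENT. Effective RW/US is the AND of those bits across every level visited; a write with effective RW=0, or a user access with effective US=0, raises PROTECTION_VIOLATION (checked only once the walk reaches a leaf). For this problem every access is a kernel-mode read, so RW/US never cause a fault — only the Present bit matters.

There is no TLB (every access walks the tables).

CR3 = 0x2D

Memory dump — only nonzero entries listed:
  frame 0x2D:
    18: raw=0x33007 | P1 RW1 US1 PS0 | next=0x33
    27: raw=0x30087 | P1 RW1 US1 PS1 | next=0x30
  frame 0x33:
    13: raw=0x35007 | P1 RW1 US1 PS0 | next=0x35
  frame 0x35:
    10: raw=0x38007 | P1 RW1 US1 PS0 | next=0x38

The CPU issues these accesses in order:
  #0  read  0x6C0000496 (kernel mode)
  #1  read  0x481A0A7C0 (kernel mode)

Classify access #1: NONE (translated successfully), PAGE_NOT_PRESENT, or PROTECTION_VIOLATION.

Trace:
#0 VA=0x6C0000496 (r,kernel):
  lvl0: tbl 0x2D, slot 27 ⇒ 0x30087 (P1/RW1/US1/PS1)
  ⇒ phys 0x30496 (huge @L0)  [1 reads]
#1 VA=0x481A0A7C0 (r,kernel):
  lvl0: tbl 0x2D, slot 18 ⇒ 0x33007 (P1/RW1/US1/PS0)
  lvl1: tbl 0x33, slot 13 ⇒ 0x35007 (P1/RW1/US1/PS0)
  lvl2: tbl 0x35, slot 10 ⇒ 0x38007 (P1/RW1/US1/PS0)
  ⇒ phys 0x387C0  [3 reads]

Access #1 fault: NONE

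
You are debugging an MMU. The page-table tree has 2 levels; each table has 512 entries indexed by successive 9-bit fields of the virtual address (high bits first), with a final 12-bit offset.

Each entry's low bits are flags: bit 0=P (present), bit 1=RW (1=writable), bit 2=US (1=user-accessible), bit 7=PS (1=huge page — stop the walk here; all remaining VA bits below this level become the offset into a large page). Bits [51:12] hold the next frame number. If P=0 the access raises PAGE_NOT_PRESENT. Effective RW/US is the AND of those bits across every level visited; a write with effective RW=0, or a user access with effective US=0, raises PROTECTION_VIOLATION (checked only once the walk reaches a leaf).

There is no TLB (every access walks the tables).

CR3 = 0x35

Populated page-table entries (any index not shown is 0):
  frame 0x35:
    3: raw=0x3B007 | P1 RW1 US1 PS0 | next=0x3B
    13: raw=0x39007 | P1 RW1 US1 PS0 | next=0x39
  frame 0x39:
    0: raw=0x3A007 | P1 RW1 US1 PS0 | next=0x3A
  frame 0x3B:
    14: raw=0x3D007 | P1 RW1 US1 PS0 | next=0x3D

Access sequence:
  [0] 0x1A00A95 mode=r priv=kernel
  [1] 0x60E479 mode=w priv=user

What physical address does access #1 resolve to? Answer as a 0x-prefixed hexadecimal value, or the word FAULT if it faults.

Per-access translation:
#0 VA=0x1A00A95 (r,kernel):
  [0] read 0x35 idx=13: raw=0x39007 flags P=1 W=1 U=1 S=0
  [1] read 0x39 idx=0: raw=0x3A007 flags P=1 W=1 U=1 S=0
  ⇒ phys 0x3AA95  [2 reads]
#1 VA=0x60E479 (w,user):
  [0] read 0x35 idx=3: raw=0x3B007 flags P=1 W=1 U=1 S=0
  [1] read 0x3B idx=14: raw=0x3D007 flags P=1 W=1 U=1 S=0
  ⇒ phys 0x3D479  [2 reads]

Access #1 PA: 0x3D479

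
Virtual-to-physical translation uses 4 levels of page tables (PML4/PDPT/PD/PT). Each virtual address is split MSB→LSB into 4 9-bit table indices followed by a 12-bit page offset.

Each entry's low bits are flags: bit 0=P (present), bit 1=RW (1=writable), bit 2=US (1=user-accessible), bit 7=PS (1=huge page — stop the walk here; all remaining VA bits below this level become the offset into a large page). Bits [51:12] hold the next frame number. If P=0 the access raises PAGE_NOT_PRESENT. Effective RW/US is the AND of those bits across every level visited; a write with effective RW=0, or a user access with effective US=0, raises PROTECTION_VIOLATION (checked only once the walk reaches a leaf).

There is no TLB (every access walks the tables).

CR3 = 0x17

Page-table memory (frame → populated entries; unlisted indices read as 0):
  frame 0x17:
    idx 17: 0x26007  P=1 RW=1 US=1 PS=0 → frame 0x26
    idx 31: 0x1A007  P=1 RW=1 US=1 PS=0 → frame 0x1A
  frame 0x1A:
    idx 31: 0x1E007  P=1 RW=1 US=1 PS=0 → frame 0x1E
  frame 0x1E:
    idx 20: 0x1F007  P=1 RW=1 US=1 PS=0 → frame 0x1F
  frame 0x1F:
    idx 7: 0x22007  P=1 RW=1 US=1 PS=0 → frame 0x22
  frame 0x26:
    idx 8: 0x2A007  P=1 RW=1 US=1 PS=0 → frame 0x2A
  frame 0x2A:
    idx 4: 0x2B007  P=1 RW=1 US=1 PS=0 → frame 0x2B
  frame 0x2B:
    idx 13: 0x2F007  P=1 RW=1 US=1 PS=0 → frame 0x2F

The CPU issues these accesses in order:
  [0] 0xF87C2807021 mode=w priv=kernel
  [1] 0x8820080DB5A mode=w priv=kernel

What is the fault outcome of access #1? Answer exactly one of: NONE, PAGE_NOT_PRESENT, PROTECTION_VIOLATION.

Trace:
#0 VA=0xF87C2807021 (w,kernel):
  lvl0: tbl 0x17, slot 31 ⇒ 0x1A007 (P1/RW1/US1/PS0)
  lvl1: tbl 0x1A, slot 31 ⇒ 0x1E007 (P1/RW1/US1/PS0)
  lvl2: tbl 0x1E, slot 20 ⇒ 0x1F007 (P1/RW1/US1/PS0)
  lvl3: tbl 0x1F, slot 7 ⇒ 0x22007 (P1/RW1/US1/PS0)
  → PA=0x22021  (4 entries read)
#1 VA=0x8820080DB5A (w,kernel):
  lvl0: tbl 0x17, slot 17 ⇒ 0x26007 (P1/RW1/US1/PS0)
  lvl1: tbl 0x26, slot 8 ⇒ 0x2A007 (P1/RW1/US1/PS0)
  lvl2: tbl 0x2A, slot 4 ⇒ 0x2B007 (P1/RW1/US1/PS0)
  lvl3: tbl 0x2B, slot 13 ⇒ 0x2F007 (P1/RW1/US1/PS0)
  → PA=0x2FB5A  (4 entries read)

Access #1 fault: NONE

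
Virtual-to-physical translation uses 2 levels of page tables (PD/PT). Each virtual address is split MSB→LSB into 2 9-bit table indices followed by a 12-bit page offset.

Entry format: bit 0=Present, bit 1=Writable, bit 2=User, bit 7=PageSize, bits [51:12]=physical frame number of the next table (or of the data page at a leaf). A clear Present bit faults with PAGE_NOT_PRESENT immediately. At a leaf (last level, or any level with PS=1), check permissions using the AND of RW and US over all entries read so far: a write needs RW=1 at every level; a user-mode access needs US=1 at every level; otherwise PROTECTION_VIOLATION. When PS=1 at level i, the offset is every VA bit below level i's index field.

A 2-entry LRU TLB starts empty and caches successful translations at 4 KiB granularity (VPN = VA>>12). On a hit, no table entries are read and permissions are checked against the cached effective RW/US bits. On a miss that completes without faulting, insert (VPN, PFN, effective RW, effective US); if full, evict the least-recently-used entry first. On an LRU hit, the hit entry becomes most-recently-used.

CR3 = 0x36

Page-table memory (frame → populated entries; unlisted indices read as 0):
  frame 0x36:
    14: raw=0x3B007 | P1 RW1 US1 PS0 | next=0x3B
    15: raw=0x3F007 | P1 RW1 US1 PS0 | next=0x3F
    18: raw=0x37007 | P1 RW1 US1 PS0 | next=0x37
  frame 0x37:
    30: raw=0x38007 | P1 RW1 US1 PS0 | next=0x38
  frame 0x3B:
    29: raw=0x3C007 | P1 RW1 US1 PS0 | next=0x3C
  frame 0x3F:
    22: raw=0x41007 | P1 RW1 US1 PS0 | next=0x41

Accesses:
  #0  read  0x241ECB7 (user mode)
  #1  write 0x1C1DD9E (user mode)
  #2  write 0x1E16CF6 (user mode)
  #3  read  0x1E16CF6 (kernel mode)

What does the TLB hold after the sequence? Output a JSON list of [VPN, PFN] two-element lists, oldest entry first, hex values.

Walk each access:
#0 VA=0x241ECB7 (r,user):
  lvl0: tbl 0x36, slot 18 ⇒ 0x37007 (P1/RW1/US1/PS0)
  lvl1: tbl 0x37, slot 30 ⇒ 0x38007 (P1/RW1/US1/PS0)
  ✓ 0x38CB7  — 2 lookups
#1 VA=0x1C1DD9E (w,user):
  lvl0: tbl 0x36, slot 14 ⇒ 0x3B007 (P1/RW1/US1/PS0)
  lvl1: tbl 0x3B, slot 29 ⇒ 0x3C007 (P1/RW1/US1/PS0)
  ✓ 0x3CD9E  — 2 lookups
#2 VA=0x1E16CF6 (w,user):
  lvl0: tbl 0x36, slot 15 ⇒ 0x3F007 (P1/RW1/US1/PS0)
  lvl1: tbl 0x3F, slot 22 ⇒ 0x41007 (P1/RW1/US1/PS0)
  ✓ 0x41CF6  — 2 lookups
#3 VA=0x1E16CF6 (r,kernel):
  TLB hit vpn=0x1E16 → PA=0x41CF6

TLB: [["0x1C1D", "0x3C"], ["0x1E16", "0x41"]]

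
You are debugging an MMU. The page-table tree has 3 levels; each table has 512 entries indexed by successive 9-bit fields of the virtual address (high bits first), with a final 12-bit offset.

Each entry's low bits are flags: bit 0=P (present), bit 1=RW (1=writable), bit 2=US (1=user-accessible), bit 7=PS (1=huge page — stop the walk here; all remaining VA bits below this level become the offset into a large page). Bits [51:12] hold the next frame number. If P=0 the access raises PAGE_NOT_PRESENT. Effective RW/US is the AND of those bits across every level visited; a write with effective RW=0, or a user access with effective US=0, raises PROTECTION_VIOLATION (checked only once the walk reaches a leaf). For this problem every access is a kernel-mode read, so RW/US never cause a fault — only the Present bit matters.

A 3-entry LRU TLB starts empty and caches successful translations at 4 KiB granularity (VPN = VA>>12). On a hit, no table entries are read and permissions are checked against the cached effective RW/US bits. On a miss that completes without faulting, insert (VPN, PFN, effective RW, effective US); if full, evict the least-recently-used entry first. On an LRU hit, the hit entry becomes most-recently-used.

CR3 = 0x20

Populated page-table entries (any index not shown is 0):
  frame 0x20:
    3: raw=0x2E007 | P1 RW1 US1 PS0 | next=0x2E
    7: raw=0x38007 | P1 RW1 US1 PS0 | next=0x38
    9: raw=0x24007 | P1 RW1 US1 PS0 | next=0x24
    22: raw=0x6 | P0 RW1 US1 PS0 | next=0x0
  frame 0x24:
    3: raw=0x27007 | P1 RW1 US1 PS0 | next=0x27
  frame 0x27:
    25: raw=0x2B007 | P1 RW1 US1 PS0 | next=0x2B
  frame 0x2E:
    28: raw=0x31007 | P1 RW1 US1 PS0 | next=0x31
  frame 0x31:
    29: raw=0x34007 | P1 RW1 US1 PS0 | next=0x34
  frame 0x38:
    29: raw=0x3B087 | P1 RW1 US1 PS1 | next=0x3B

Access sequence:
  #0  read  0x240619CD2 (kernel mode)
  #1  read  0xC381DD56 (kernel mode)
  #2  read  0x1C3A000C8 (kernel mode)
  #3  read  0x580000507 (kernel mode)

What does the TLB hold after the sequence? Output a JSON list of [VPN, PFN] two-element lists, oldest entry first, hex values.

Walk each access:
#0 VA=0x240619CD2 (r,kernel):
  L0 @0x20[9] → 0x24007  P=1,RW=1,US=1,PS=0
  L1 @0x24[3] → 0x27007  P=1,RW=1,US=1,PS=0
  L2 @0x27[25] → 0x2B007  P=1,RW=1,US=1,PS=0
  → PA=0x2BCD2  (3 entries read)
#1 VA=0xC381DD56 (r,kernel):
  L0 @0x20[3] → 0x2E007  P=1,RW=1,US=1,PS=0
  L1 @0x2E[28] → 0x31007  P=1,RW=1,US=1,PS=0
  L2 @0x31[29] → 0x34007  P=1,RW=1,US=1,PS=0
  → PA=0x34D56  (3 entries read)
#2 VA=0x1C3A000C8 (r,kernel):
  L0 @0x20[7] → 0x38007  P=1,RW=1,US=1,PS=0
  L1 @0x38[29] → 0x3B087  P=1,RW=1,US=1,PS=1
  → PA=0x3B0C8 (huge @L1)  (2 entries read)
#3 VA=0x580000507 (r,kernel):
  L0 @0x20[22] → 0x6  P=0,RW=1,US=1,PS=0
  ⇒ fault: PAGE_NOT_PRESENT  — 1 lookups

TLB: [["0x240619", "0x2B"], ["0xC381D", "0x34"], ["0x1C3A00", "0x3B"]]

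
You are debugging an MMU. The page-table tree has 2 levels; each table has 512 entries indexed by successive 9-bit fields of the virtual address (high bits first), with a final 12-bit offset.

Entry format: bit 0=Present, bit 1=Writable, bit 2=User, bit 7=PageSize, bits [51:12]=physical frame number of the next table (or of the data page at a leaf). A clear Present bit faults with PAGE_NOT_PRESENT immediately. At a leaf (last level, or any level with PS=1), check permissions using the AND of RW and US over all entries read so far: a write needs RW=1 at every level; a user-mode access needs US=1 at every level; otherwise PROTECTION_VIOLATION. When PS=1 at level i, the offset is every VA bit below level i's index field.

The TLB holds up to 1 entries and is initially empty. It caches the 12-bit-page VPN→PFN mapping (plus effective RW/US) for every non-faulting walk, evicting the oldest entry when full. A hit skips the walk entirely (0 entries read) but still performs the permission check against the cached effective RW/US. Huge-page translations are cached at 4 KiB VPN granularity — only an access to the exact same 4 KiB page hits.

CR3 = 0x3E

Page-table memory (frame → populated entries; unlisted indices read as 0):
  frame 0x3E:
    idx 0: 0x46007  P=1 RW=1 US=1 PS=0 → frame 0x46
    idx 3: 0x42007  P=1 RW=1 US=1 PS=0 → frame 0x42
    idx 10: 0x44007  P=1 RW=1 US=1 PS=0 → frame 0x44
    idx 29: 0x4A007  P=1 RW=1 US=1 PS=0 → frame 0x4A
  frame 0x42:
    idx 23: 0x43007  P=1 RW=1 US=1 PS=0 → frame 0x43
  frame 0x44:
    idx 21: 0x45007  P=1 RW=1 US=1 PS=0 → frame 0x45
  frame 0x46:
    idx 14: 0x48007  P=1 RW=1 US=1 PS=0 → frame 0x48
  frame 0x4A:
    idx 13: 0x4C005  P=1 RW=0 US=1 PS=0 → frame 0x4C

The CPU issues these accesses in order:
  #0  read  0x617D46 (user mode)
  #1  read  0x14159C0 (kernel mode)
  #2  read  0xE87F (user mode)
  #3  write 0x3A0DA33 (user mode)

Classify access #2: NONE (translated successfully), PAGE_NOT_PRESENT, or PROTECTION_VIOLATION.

Walk each access:
#0 VA=0x617D46 (r,user):
  L0: frame=0x3E idx=3 entry=0x42007 [P=1 RW=1 US=1 PS=0]
  L1: frame=0x42 idx=23 entry=0x43007 [P=1 RW=1 US=1 PS=0]
  ⇒ phys 0x43D46  [2 reads]
#1 VA=0x14159C0 (r,kernel):
  L0: frame=0x3E idx=10 entry=0x44007 [P=1 RW=1 US=1 PS=0]
  L1: frame=0x44 idx=21 entry=0x45007 [P=1 RW=1 US=1 PS=0]
  ⇒ phys 0x459C0  [2 reads]
#2 VA=0xE87F (r,user):
  L0: frame=0x3E idx=0 entry=0x46007 [P=1 RW=1 US=1 PS=0]
  L1: frame=0x46 idx=14 entry=0x48007 [P=1 RW=1 US=1 PS=0]
  ⇒ phys 0x4887F  [2 reads]
#3 VA=0x3A0DA33 (w,user):
  L0: frame=0x3E idx=29 entry=0x4A007 [P=1 RW=1 US=1 PS=0]
  L1: frame=0x4A idx=13 entry=0x4C005 [P=1 RW=0 US=1 PS=0]
  ⇒ fault: PROTECTION_VIOLATION  — 2 lookups

Access #2 fault: NONE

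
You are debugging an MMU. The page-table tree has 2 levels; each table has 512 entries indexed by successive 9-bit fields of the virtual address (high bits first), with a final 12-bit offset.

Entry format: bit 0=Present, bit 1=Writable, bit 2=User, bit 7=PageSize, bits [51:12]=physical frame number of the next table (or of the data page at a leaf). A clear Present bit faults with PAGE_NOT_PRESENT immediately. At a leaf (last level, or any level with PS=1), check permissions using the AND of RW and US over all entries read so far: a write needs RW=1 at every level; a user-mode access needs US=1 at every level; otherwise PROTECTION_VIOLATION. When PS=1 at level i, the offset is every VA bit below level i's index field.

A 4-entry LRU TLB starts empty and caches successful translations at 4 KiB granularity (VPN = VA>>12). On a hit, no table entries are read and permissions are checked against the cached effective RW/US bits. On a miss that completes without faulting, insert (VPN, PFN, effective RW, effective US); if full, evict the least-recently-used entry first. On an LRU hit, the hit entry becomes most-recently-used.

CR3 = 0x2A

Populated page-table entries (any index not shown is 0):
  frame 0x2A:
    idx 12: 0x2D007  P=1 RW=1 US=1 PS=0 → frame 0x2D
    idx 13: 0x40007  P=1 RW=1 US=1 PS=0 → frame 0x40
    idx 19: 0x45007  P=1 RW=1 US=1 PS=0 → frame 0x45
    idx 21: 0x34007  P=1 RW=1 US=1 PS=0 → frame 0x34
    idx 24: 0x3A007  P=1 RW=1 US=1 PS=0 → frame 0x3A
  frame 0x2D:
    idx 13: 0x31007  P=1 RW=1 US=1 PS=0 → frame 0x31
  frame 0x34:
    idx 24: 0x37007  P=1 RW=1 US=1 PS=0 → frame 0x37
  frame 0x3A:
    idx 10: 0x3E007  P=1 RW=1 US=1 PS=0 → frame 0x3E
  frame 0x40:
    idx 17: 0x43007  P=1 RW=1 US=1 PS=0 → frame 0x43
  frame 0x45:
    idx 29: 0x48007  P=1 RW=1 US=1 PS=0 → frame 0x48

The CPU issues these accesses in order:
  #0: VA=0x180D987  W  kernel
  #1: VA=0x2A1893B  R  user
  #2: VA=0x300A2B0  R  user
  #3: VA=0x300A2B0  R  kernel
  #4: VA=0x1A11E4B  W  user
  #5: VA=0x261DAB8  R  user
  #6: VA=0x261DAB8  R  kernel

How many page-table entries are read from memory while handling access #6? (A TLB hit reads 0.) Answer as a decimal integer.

Walk each access:
#0 VA=0x180D987 (w,kernel):
  L0: frame=0x2A idx=12 entry=0x2D007 [P=1 RW=1 US=1 PS=0]
  L1: frame=0x2D idx=13 entry=0x31007 [P=1 RW=1 US=1 PS=0]
  ⇒ phys 0x31987  [2 reads]
#1 VA=0x2A1893B (r,user):
  L0: frame=0x2A idx=21 entry=0x34007 [P=1 RW=1 US=1 PS=0]
  L1: frame=0x34 idx=24 entry=0x37007 [P=1 RW=1 US=1 PS=0]
  ⇒ phys 0x3793B  [2 reads]
#2 VA=0x300A2B0 (r,user):
  L0: frame=0x2A idx=24 entry=0x3A007 [P=1 RW=1 US=1 PS=0]
  L1: frame=0x3A idx=10 entry=0x3E007 [P=1 RW=1 US=1 PS=0]
  ⇒ phys 0x3E2B0  [2 reads]
#3 VA=0x300A2B0 (r,kernel):
  TLB hit vpn=0x300A → PA=0x3E2B0
#4 VA=0x1A11E4B (w,user):
  L0: frame=0x2A idx=13 entry=0x40007 [P=1 RW=1 US=1 PS=0]
  L1: frame=0x40 idx=17 entry=0x43007 [P=1 RW=1 US=1 PS=0]
  ⇒ phys 0x43E4B  [2 reads]
#5 VA=0x261DAB8 (r,user):
  L0: frame=0x2A idx=19 entry=0x45007 [P=1 RW=1 US=1 PS=0]
  L1: frame=0x45 idx=29 entry=0x48007 [P=1 RW=1 US=1 PS=0]
  ⇒ phys 0x48AB8  [2 reads]
#6 VA=0x261DAB8 (r,kernel):
  TLB hit vpn=0x261D → PA=0x48AB8

Entries read for #6: 0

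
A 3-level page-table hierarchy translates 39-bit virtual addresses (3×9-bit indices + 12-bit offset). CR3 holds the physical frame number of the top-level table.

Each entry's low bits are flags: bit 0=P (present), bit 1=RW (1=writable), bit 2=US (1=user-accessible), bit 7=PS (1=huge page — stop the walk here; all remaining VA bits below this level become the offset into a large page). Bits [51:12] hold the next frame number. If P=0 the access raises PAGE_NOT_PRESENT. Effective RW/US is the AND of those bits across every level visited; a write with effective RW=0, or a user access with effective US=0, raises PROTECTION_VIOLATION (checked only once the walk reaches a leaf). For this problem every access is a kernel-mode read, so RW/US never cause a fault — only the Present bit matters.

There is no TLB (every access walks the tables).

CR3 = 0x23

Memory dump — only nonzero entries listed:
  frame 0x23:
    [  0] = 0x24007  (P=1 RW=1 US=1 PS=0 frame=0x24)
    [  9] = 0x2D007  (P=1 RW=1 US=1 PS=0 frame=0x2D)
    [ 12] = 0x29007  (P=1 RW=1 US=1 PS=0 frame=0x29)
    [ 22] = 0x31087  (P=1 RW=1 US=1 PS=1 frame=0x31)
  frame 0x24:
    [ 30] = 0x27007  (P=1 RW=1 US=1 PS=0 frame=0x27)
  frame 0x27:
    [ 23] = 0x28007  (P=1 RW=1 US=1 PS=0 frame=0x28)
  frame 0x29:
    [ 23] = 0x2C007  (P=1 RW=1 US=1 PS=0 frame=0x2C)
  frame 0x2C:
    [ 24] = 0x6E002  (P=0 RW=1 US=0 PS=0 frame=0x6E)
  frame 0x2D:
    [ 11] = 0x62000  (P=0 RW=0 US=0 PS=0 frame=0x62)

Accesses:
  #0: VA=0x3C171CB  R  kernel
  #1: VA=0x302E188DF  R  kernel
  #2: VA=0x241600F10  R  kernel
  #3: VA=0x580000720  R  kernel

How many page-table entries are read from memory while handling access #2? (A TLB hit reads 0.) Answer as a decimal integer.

Trace:
#0 VA=0x3C171CB (r,kernel):
  L0 @0x23[0] → 0x24007  P=1,RW=1,US=1,PS=0
  L1 @0x24[30] → 0x27007  P=1,RW=1,US=1,PS=0
  L2 @0x27[23] → 0x28007  P=1,RW=1,US=1,PS=0
  → PA=0x281CB  (3 entries read)
#1 VA=0x302E188DF (r,kernel):
  L0 @0x23[12] → 0x29007  P=1,RW=1,US=1,PS=0
  L1 @0x29[23] → 0x2C007  P=1,RW=1,US=1,PS=0
  L2 @0x2C[24] → 0x6E002  P=0,RW=1,US=0,PS=0
  ⇒ fault: PAGE_NOT_PRESENT  — 3 lookups
#2 VA=0x241600F10 (r,kernel):
  L0 @0x23[9] → 0x2D007  P=1,RW=1,US=1,PS=0
  L1 @0x2D[11] → 0x62000  P=0,RW=0,US=0,PS=0
  ⇒ fault: PAGE_NOT_PRESENT  — 2 lookups
#3 VA=0x580000720 (r,kernel):
  L0 @0x23[22] → 0x31087  P=1,RW=1,US=1,PS=1
  → PA=0x31720 (huge @L0)  (1 entries read)

Entries read for #2: 2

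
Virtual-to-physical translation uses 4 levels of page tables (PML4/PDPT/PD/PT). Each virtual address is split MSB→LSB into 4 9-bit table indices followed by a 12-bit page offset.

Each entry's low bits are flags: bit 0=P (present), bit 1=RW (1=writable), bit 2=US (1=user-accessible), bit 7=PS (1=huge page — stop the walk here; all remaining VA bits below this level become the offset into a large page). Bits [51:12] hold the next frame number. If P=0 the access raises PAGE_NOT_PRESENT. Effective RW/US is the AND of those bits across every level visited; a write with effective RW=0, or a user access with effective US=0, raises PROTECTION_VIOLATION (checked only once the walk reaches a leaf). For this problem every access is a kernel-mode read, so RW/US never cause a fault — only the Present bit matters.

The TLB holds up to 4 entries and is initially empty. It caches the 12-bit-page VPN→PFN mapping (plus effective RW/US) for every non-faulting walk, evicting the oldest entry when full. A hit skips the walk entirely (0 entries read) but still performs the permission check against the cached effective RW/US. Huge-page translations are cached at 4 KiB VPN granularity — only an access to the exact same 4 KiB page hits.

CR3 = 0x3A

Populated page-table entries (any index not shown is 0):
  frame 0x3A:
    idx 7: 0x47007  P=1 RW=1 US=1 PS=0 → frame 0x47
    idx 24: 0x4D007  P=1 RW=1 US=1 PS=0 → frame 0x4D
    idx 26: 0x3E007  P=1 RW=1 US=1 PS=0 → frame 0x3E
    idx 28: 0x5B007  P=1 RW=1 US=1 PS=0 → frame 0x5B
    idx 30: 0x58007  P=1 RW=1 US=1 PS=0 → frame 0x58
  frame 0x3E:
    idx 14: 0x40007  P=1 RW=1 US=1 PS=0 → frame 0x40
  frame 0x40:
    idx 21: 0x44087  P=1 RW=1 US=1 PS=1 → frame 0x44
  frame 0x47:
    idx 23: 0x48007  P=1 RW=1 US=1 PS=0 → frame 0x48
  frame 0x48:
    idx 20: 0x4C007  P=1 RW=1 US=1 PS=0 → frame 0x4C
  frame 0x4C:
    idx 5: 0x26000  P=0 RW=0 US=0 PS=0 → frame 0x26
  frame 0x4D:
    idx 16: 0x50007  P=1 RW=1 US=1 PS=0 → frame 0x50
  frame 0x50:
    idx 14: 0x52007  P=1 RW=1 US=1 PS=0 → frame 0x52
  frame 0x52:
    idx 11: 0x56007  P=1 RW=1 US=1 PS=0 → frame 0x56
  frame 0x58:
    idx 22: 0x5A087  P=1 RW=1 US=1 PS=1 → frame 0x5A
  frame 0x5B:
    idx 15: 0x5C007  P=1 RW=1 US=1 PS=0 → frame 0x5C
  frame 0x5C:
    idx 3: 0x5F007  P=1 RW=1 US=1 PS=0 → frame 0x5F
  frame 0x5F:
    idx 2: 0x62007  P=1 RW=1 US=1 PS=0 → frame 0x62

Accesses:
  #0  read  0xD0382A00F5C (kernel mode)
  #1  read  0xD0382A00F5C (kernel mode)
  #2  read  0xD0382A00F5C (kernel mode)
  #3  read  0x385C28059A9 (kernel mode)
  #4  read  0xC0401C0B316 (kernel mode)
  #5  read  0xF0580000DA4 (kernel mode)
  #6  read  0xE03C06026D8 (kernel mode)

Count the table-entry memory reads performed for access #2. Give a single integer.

Trace:
#0 VA=0xD0382A00F5C (r,kernel):
  L0: frame=0x3A idx=26 entry=0x3E007 [P=1 RW=1 US=1 PS=0]
  L1: frame=0x3E idx=14 entry=0x40007 [P=1 RW=1 US=1 PS=0]
  L2: frame=0x40 idx=21 entry=0x44087 [P=1 RW=1 US=1 PS=1]
  ✓ 0x44F5C (huge @L2)  — 3 lookups
#1 VA=0xD0382A00F5C (r,kernel):
  TLB hit vpn=0xD0382A00 → PA=0x44F5C
#2 VA=0xD0382A00F5C (r,kernel):
  TLB hit vpn=0xD0382A00 → PA=0x44F5C
#3 VA=0x385C28059A9 (r,kernel):
  L0: frame=0x3A idx=7 entry=0x47007 [P=1 RW=1 US=1 PS=0]
  L1: frame=0x47 idx=23 entry=0x48007 [P=1 RW=1 US=1 PS=0]
  L2: frame=0x48 idx=20 entry=0x4C007 [P=1 RW=1 US=1 PS=0]
  L3: frame=0x4C idx=5 entry=0x26000 [P=0 RW=0 US=0 PS=0]
  ✗ PAGE_NOT_PRESENT  [4 reads]
#4 VA=0xC0401C0B316 (r,kernel):
  L0: frame=0x3A idx=24 entry=0x4D007 [P=1 RW=1 US=1 PS=0]
  L1: frame=0x4D idx=16 entry=0x50007 [P=1 RW=1 US=1 PS=0]
  L2: frame=0x50 idx=14 entry=0x52007 [P=1 RW=1 US=1 PS=0]
  L3: frame=0x52 idx=11 entry=0x56007 [P=1 RW=1 US=1 PS=0]
  ✓ 0x56316  — 4 lookups
#5 VA=0xF0580000DA4 (r,kernel):
  L0: frame=0x3A idx=30 entry=0x58007 [P=1 RW=1 US=1 PS=0]
  L1: frame=0x58 idx=22 entry=0x5A087 [P=1 RW=1 US=1 PS=1]
  ✓ 0x5ADA4 (huge @L1)  — 2 lookups
#6 VA=0xE03C06026D8 (r,kernel):
  L0: frame=0x3A idx=28 entry=0x5B007 [P=1 RW=1 US=1 PS=0]
  L1: frame=0x5B idx=15 entry=0x5C007 [P=1 RW=1 US=1 PS=0]
  L2: frame=0x5C idx=3 entry=0x5F007 [P=1 RW=1 US=1 PS=0]
  L3: frame=0x5F idx=2 entry=0x62007 [P=1 RW=1 US=1 PS=0]
  ✓ 0x626D8  — 4 lookups

Entries read for #2: 0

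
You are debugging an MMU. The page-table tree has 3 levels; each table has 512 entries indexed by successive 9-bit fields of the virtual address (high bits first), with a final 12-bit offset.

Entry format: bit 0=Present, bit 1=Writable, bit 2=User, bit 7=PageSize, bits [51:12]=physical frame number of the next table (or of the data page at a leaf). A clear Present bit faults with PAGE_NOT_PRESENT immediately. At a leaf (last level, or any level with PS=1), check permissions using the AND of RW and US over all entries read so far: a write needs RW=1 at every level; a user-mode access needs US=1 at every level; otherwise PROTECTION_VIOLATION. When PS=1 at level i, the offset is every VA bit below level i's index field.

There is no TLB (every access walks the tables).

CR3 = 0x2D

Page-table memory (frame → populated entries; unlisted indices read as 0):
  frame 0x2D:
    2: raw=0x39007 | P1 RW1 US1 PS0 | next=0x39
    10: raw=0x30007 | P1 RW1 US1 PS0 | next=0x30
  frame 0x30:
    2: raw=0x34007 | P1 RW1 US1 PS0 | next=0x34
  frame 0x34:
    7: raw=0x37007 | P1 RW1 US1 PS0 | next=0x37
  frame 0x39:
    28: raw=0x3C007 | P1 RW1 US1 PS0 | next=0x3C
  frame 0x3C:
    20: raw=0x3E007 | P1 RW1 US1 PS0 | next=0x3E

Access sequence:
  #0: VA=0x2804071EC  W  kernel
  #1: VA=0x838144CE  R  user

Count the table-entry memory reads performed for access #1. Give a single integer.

Walk each access:
#0 VA=0x2804071EC (w,kernel):
  [0] read 0x2D idx=10: raw=0x30007 flags P=1 W=1 U=1 S=0
  [1] read 0x30 idx=2: raw=0x34007 flags P=1 W=1 U=1 S=0
  [2] read 0x34 idx=7: raw=0x37007 flags P=1 W=1 U=1 S=0
  → PA=0x371EC  (3 entries read)
#1 VA=0x838144CE (r,user):
  [0] read 0x2D idx=2: raw=0x39007 flags P=1 W=1 U=1 S=0
  [1] read 0x39 idx=28: raw=0x3C007 flags P=1 W=1 U=1 S=0
  [2] read 0x3C idx=20: raw=0x3E007 flags P=1 W=1 U=1 S=0
  → PA=0x3E4CE  (3 entries read)

Entries read for #1: 3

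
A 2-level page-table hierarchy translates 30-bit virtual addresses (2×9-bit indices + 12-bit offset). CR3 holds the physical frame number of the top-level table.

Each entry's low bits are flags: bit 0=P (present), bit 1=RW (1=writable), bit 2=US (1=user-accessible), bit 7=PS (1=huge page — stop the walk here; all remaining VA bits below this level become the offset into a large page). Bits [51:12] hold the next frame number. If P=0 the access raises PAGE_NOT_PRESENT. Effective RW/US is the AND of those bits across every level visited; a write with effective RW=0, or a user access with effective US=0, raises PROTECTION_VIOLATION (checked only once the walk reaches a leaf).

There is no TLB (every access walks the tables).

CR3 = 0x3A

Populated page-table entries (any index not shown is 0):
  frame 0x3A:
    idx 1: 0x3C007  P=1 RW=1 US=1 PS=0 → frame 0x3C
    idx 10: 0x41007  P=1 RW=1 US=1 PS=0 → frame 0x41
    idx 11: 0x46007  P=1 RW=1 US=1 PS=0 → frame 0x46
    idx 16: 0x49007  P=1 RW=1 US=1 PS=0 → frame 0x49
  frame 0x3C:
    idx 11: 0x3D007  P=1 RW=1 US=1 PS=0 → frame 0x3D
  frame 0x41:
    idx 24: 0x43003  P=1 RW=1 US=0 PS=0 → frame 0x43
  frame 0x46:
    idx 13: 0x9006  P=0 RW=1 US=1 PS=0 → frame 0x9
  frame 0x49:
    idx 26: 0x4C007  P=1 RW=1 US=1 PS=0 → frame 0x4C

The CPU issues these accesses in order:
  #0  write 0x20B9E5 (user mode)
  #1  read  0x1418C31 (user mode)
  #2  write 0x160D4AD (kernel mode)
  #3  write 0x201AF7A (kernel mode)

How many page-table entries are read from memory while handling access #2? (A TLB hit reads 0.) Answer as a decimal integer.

Per-access translation:
#0 VA=0x20B9E5 (w,user):
  L0: frame=0x3A idx=1 entry=0x3C007 [P=1 RW=1 US=1 PS=0]
  L1: frame=0x3C idx=11 entry=0x3D007 [P=1 RW=1 US=1 PS=0]
  ✓ 0x3D9E5  — 2 lookups
#1 VA=0x1418C31 (r,user):
  L0: frame=0x3A idx=10 entry=0x41007 [P=1 RW=1 US=1 PS=0]
  L1: frame=0x41 idx=24 entry=0x43003 [P=1 RW=1 US=0 PS=0]
  ✗ PROTECTION_VIOLATION  [2 reads]
#2 VA=0x160D4AD (w,kernel):
  L0: frame=0x3A idx=11 entry=0x46007 [P=1 RW=1 US=1 PS=0]
  L1: frame=0x46 idx=13 entry=0x9006 [P=0 RW=1 US=1 PS=0]
  ✗ PAGE_NOT_PRESENT  [2 reads]
#3 VA=0x201AF7A (w,kernel):
  L0: frame=0x3A idx=16 entry=0x49007 [P=1 RW=1 US=1 PS=0]
  L1: frame=0x49 idx=26 entry=0x4C007 [P=1 RW=1 US=1 PS=0]
  ✓ 0x4CF7A  — 2 lookups

Entries read for #2: 2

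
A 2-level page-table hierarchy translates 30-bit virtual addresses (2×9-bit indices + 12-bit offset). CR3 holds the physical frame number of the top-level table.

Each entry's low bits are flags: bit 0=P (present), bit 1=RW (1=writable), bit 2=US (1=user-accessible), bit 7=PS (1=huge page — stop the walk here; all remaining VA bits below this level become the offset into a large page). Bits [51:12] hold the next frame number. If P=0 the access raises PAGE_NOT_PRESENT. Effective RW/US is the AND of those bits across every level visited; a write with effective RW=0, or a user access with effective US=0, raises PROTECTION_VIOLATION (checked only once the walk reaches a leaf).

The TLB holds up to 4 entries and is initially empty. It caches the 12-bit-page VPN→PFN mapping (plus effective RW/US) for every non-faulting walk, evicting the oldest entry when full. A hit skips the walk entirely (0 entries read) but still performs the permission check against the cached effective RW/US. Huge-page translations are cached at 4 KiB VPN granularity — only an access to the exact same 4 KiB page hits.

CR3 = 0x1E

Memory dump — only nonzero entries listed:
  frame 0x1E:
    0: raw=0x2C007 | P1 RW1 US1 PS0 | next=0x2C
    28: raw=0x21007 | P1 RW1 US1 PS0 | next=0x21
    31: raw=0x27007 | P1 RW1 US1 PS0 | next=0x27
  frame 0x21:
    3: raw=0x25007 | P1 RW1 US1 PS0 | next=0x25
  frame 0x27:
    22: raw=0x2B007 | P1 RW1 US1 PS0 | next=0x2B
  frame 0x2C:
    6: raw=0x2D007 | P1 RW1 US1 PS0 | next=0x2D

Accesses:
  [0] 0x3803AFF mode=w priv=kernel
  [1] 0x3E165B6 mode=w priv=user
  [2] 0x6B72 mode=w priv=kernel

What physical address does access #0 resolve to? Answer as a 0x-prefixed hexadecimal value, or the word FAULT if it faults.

Walk each access:
#0 VA=0x3803AFF (w,kernel):
  L0 @0x1E[28] → 0x21007  P=1,RW=1,US=1,PS=0
  L1 @0x21[3] → 0x25007  P=1,RW=1,US=1,PS=0
  → PA=0x25AFF  (2 entries read)
#1 VA=0x3E165B6 (w,user):
  L0 @0x1E[31] → 0x27007  P=1,RW=1,US=1,PS=0
  L1 @0x27[22] → 0x2B007  P=1,RW=1,US=1,PS=0
  → PA=0x2B5B6  (2 entries read)
#2 VA=0x6B72 (w,kernel):
  L0 @0x1E[0] → 0x2C007  P=1,RW=1,US=1,PS=0
  L1 @0x2C[6] → 0x2D007  P=1,RW=1,US=1,PS=0
  → PA=0x2DB72  (2 entries read)

Access #0 PA: 0x25AFF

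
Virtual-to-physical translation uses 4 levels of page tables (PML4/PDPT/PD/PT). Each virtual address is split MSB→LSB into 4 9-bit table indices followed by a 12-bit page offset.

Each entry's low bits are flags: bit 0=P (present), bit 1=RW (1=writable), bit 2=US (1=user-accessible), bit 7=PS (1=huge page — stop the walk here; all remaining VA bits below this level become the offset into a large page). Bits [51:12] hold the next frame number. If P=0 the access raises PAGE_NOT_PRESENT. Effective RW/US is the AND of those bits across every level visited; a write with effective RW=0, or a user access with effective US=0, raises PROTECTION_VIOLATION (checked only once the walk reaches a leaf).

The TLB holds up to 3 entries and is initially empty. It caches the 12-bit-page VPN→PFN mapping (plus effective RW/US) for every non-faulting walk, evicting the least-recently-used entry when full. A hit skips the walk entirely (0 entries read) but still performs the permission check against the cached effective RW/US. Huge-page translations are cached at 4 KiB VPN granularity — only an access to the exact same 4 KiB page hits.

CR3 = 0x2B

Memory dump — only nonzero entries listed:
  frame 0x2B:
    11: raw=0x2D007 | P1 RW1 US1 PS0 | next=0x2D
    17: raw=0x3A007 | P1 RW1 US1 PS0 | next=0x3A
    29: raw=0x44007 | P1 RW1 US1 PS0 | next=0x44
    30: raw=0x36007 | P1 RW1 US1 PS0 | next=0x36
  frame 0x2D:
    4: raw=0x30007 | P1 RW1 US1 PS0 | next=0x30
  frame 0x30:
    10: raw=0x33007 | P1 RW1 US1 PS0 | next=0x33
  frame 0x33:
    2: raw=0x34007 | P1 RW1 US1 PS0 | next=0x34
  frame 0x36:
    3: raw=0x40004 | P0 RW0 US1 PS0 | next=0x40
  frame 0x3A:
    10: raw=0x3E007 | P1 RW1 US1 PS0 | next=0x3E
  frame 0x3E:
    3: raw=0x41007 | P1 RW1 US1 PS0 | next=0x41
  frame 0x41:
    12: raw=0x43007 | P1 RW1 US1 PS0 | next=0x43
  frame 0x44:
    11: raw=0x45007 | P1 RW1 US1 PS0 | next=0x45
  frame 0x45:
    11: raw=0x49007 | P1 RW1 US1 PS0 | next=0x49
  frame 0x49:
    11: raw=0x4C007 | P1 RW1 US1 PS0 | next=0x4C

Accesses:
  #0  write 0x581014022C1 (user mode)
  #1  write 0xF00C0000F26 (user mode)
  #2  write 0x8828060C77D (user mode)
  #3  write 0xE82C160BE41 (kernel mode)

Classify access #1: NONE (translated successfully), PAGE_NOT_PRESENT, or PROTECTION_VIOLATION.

Trace:
#0 VA=0x581014022C1 (w,user):
  [0] read 0x2B idx=11: raw=0x2D007 flags P=1 W=1 U=1 S=0
  [1] read 0x2D idx=4: raw=0x30007 flags P=1 W=1 U=1 S=0
  [2] read 0x30 idx=10: raw=0x33007 flags P=1 W=1 U=1 S=0
  [3] read 0x33 idx=2: raw=0x34007 flags P=1 W=1 U=1 S=0
  ⇒ phys 0x342C1  [4 reads]
#1 VA=0xF00C0000F26 (w,user):
  [0] read 0x2B idx=30: raw=0x36007 flags P=1 W=1 U=1 S=0
  [1] read 0x36 idx=3: raw=0x40004 flags P=0 W=0 U=1 S=0
  → PAGE_NOT_PRESENT  (2 entries read)
#2 VA=0x8828060C77D (w,user):
  [0] read 0x2B idx=17: raw=0x3A007 flags P=1 W=1 U=1 S=0
  [1] read 0x3A idx=10: raw=0x3E007 flags P=1 W=1 U=1 S=0
  [2] read 0x3E idx=3: raw=0x41007 flags P=1 W=1 U=1 S=0
  [3] read 0x41 idx=12: raw=0x43007 flags P=1 W=1 U=1 S=0
  ⇒ phys 0x4377D  [4 reads]
#3 VA=0xE82C160BE41 (w,kernel):
  [0] read 0x2B idx=29: raw=0x44007 flags P=1 W=1 U=1 S=0
  [1] read 0x44 idx=11: raw=0x45007 flags P=1 W=1 U=1 S=0
  [2] read 0x45 idx=11: raw=0x49007 flags P=1 W=1 U=1 S=0
  [3] read 0x49 idx=11: raw=0x4C007 flags P=1 W=1 U=1 S=0
  ⇒ phys 0x4CE41  [4 reads]

Access #1 fault: PAGE_NOT_PRESENT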